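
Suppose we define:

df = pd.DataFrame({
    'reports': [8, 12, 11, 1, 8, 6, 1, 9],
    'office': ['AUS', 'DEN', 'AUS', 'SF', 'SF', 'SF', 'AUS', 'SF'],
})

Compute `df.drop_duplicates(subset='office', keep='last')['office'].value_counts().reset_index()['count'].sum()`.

drop duplicate office (keep=last):
   reports office
1       12    DEN
6        1    AUS
7        9     SF
value_counts of office:
office
DEN    1
AUS    1
SF     1
Name: count, dtype: int64
reset_index():
  office  count
0    DEN      1
1    AUS      1
2     SF      1
Finally, sum of column 'count' = 3.

3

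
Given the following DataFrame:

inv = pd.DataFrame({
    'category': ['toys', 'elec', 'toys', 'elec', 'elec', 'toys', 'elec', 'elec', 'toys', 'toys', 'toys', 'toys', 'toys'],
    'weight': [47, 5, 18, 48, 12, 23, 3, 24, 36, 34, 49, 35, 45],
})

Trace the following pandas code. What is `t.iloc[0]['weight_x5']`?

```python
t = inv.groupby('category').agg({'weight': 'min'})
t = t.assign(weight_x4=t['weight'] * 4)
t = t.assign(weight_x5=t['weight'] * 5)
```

15

group by category, min of weight:
          weight
category        
elec           3
toys          18
add column weight_x4 = t['weight'] * 4:
          weight  weight_x4
category                   
elec           3         12
toys          18         72
add column weight_x5 = t['weight'] * 5:
          weight  weight_x4  weight_x5
category                              
elec           3         12         15
toys          18         72         90
value at position 0, column 'weight_x5' → 15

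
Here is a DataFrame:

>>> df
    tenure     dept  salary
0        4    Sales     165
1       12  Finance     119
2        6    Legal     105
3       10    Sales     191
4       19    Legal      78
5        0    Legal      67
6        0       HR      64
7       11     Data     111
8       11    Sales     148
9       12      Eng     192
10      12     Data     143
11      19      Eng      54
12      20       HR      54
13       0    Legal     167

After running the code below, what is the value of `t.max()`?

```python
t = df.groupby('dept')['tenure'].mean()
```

15.5

group by dept, mean of tenure:
dept
Data       11.500000
Eng        15.500000
Finance    12.000000
HR         10.000000
Legal       6.250000
Sales       8.333333
Name: tenure, dtype: float64
Then the max of the resulting series: 15.5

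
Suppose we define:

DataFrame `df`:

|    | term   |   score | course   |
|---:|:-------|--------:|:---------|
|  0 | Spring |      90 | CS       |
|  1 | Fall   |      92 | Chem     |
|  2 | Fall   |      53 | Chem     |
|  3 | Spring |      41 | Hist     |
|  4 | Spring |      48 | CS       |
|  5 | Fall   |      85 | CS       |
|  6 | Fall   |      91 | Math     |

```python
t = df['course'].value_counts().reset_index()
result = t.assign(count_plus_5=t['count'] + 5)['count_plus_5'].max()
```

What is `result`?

value_counts of course:
course
CS      3
Chem    2
Hist    1
Math    1
Name: count, dtype: int64
reset_index():
  course  count
0     CS      3
1   Chem      2
2   Hist      1
3   Math      1
add column count_plus_5 = t['count'] + 5:
  course  count  count_plus_5
0     CS      3             8
1   Chem      2             7
2   Hist      1             6
3   Math      1             6

8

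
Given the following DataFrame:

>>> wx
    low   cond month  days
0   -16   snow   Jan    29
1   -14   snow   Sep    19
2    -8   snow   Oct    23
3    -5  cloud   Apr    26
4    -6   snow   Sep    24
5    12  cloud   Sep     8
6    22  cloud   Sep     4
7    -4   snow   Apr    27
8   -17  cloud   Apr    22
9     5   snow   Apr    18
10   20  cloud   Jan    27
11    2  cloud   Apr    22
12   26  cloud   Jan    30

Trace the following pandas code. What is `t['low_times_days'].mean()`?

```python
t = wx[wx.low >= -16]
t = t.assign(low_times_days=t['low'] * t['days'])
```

filter rows where low >= -16:
    low   cond month  days
0   -16   snow   Jan    29
1   -14   snow   Sep    19
2    -8   snow   Oct    23
3    -5  cloud   Apr    26
4    -6   snow   Sep    24
5    12  cloud   Sep     8
6    22  cloud   Sep     4
7    -4   snow   Apr    27
9     5   snow   Apr    18
10   20  cloud   Jan    27
11    2  cloud   Apr    22
12   26  cloud   Jan    30
add column low_times_days = t['low'] * t['days']:
    low   cond month  days  low_times_days
0   -16   snow   Jan    29            -464
1   -14   snow   Sep    19            -266
2    -8   snow   Oct    23            -184
3    -5  cloud   Apr    26            -130
4    -6   snow   Sep    24            -144
5    12  cloud   Sep     8              96
6    22  cloud   Sep     4              88
7    -4   snow   Apr    27            -108
9     5   snow   Apr    18              90
10   20  cloud   Jan    27             540
11    2  cloud   Apr    22              44
12   26  cloud   Jan    30             780
Taking the mean of column 'low_times_days' gives 28.5.

28.5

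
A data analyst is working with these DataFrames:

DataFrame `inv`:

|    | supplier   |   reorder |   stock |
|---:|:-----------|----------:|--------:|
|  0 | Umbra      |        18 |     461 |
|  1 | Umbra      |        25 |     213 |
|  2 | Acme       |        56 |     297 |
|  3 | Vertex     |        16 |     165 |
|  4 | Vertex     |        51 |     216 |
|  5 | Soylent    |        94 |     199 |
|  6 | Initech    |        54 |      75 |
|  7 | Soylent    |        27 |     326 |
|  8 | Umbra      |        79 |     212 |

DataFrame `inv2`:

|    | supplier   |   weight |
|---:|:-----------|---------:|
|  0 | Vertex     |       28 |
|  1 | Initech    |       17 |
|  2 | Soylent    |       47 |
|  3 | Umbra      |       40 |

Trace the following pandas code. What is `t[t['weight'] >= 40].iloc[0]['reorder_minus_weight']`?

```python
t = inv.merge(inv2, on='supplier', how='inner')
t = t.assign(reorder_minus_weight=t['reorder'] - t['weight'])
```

-22

merge on 'supplier' (how='inner') → 8 rows:
  supplier  reorder  stock  weight
0    Umbra       18    461      40
1    Umbra       25    213      40
2   Vertex       16    165      28
3   Vertex       51    216      28
4  Soylent       94    199      47
5  Initech       54     75      17
6  Soylent       27    326      47
7    Umbra       79    212      40
add column reorder_minus_weight = t['reorder'] - t['weight']:
  supplier  reorder  stock  weight  reorder_minus_weight
0    Umbra       18    461      40                   -22
1    Umbra       25    213      40                   -15
2   Vertex       16    165      28                   -12
3   Vertex       51    216      28                    23
4  Soylent       94    199      47                    47
5  Initech       54     75      17                    37
6  Soylent       27    326      47                   -20
7    Umbra       79    212      40                    39
filter rows where weight >= 40:
  supplier  reorder  stock  weight  reorder_minus_weight
0    Umbra       18    461      40                   -22
1    Umbra       25    213      40                   -15
4  Soylent       94    199      47                    47
6  Soylent       27    326      47                   -20
7    Umbra       79    212      40                    39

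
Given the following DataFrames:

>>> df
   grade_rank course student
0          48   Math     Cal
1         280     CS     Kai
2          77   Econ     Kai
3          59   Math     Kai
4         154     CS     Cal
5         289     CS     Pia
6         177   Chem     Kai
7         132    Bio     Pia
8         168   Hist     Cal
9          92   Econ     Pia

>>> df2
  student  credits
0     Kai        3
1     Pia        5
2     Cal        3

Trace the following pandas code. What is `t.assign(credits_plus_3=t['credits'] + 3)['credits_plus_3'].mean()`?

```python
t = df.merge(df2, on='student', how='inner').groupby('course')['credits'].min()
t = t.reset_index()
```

6.33333333333

merge on 'student' (how='inner') → 10 rows:
   grade_rank course student  credits
0          48   Math     Cal        3
1         280     CS     Kai        3
2          77   Econ     Kai        3
3          59   Math     Kai        3
4         154     CS     Cal        3
5         289     CS     Pia        5
6         177   Chem     Kai        3
7         132    Bio     Pia        5
8         168   Hist     Cal        3
9          92   Econ     Pia        5
group by course, min of credits:
course
Bio     5
CS      3
Chem    3
Econ    3
Hist    3
Math    3
Name: credits, dtype: int64
reset_index():
  course  credits
0    Bio        5
1     CS        3
2   Chem        3
3   Econ        3
4   Hist        3
5   Math        3
add column credits_plus_3 = t['credits'] + 3:
  course  credits  credits_plus_3
0    Bio        5               8
1     CS        3               6
2   Chem        3               6
3   Econ        3               6
4   Hist        3               6
5   Math        3               6
Finally, mean of column 'credits_plus_3' = 6.33333333333.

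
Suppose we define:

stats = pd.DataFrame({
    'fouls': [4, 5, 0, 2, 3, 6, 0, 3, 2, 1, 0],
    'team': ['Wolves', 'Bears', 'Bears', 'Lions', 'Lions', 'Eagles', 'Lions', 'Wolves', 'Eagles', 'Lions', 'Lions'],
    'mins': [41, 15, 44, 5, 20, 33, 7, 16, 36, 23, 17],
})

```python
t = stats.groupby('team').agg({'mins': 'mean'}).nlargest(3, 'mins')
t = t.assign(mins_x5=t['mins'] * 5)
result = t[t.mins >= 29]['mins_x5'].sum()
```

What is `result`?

group by team, mean of mins:
        mins
team        
Bears   29.5
Eagles  34.5
Lions   14.4
Wolves  28.5
take 3 rows with largest mins:
        mins
team        
Eagles  34.5
Bears   29.5
Wolves  28.5
add column mins_x5 = t['mins'] * 5:
        mins  mins_x5
team                 
Eagles  34.5    172.5
Bears   29.5    147.5
Wolves  28.5    142.5
filter rows where mins >= 29:
        mins  mins_x5
team                 
Eagles  34.5    172.5
Bears   29.5    147.5

320.0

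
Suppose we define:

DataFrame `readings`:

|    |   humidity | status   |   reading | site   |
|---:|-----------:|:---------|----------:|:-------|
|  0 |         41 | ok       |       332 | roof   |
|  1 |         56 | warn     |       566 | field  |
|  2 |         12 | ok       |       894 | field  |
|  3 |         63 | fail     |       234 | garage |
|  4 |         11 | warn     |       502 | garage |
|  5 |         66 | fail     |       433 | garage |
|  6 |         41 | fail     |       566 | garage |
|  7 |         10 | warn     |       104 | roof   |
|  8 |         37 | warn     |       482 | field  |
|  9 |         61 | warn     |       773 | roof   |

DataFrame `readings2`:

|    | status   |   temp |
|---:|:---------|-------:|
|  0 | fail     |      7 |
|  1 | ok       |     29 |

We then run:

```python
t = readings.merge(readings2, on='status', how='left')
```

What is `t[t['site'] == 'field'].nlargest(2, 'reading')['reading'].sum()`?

merge on 'status' (how='left') → 10 rows:
   humidity status  reading    site  temp
0        41     ok      332    roof  29.0
1        56   warn      566   field   NaN
2        12     ok      894   field  29.0
3        63   fail      234  garage   7.0
4        11   warn      502  garage   NaN
5        66   fail      433  garage   7.0
6        41   fail      566  garage   7.0
7        10   warn      104    roof   NaN
8        37   warn      482   field   NaN
9        61   warn      773    roof   NaN
filter rows where site == 'field':
   humidity status  reading   site  temp
1        56   warn      566  field   NaN
2        12     ok      894  field  29.0
8        37   warn      482  field   NaN
take 2 rows with largest reading:
   humidity status  reading   site  temp
2        12     ok      894  field  29.0
1        56   warn      566  field   NaN

1460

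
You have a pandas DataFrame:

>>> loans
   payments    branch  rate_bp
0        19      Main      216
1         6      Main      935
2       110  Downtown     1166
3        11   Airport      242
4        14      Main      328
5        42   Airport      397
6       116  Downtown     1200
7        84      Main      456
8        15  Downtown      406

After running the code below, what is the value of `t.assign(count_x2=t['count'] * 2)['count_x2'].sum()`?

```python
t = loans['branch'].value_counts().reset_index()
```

value_counts of branch:
branch
Main        4
Downtown    3
Airport     2
Name: count, dtype: int64
reset_index():
     branch  count
0      Main      4
1  Downtown      3
2   Airport      2
add column count_x2 = t['count'] * 2:
     branch  count  count_x2
0      Main      4         8
1  Downtown      3         6
2   Airport      2         4
sum of column 'count_x2' → 18

18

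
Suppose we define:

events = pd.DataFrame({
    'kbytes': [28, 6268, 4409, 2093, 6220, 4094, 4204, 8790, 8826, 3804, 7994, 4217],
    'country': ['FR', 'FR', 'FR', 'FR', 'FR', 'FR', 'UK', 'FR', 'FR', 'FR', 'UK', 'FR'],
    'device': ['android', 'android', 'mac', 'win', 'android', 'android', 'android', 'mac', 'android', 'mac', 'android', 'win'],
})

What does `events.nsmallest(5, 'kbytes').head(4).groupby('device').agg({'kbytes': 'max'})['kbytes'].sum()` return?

take 5 rows with smallest kbytes:
   kbytes country   device
0      28      FR  android
3    2093      FR      win
9    3804      FR      mac
5    4094      FR  android
6    4204      UK  android
take first 4 rows:
   kbytes country   device
0      28      FR  android
3    2093      FR      win
9    3804      FR      mac
5    4094      FR  android
group by device, max of kbytes:
         kbytes
device         
android    4094
mac        3804
win        2093
Reading off the sum of column 'kbytes', we get 9991.

9991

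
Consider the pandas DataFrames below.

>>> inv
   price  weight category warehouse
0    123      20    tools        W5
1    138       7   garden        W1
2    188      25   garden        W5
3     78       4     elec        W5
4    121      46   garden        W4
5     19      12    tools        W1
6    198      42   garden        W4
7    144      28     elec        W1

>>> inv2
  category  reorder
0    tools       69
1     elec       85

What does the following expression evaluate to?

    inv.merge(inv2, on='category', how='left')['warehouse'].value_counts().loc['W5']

3

merge on 'category' (how='left') → 8 rows:
   price  weight category warehouse  reorder
0    123      20    tools        W5     69.0
1    138       7   garden        W1      NaN
2    188      25   garden        W5      NaN
3     78       4     elec        W5     85.0
4    121      46   garden        W4      NaN
5     19      12    tools        W1     69.0
6    198      42   garden        W4      NaN
7    144      28     elec        W1     85.0
value_counts of warehouse:
warehouse
W5    3
W1    3
W4    2
Name: count, dtype: int64
So loc['W5'] = 3.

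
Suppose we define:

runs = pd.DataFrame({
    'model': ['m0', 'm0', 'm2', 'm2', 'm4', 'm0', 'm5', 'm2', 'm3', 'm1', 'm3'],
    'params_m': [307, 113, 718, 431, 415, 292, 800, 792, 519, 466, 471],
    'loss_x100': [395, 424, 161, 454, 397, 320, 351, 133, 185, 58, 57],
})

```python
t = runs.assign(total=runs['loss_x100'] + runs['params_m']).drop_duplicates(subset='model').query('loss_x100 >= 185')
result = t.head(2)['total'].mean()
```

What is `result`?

757.0

add column total = runs['loss_x100'] + runs['params_m']:
   model  params_m  loss_x100  total
0     m0       307        395    702
1     m0       113        424    537
2     m2       718        161    879
3     m2       431        454    885
4     m4       415        397    812
5     m0       292        320    612
6     m5       800        351   1151
7     m2       792        133    925
8     m3       519        185    704
9     m1       466         58    524
10    m3       471         57    528
drop duplicate model (keep=first):
  model  params_m  loss_x100  total
0    m0       307        395    702
2    m2       718        161    879
4    m4       415        397    812
6    m5       800        351   1151
8    m3       519        185    704
9    m1       466         58    524
filter rows where loss_x100 >= 185:
  model  params_m  loss_x100  total
0    m0       307        395    702
4    m4       415        397    812
6    m5       800        351   1151
8    m3       519        185    704
take first 2 rows:
  model  params_m  loss_x100  total
0    m0       307        395    702
4    m4       415        397    812
Finally, mean of column 'total' = 757.0.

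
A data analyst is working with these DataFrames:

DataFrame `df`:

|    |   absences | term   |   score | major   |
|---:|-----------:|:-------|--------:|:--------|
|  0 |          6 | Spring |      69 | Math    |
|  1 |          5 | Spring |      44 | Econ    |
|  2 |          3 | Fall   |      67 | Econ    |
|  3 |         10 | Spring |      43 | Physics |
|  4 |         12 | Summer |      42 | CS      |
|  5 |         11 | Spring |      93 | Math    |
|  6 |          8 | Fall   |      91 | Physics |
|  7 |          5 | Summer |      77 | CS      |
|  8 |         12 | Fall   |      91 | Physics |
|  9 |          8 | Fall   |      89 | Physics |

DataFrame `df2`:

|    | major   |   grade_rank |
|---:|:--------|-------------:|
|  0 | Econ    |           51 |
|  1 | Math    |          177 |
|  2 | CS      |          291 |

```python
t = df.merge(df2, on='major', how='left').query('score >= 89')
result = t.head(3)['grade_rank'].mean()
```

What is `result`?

merge on 'major' (how='left') → 10 rows:
   absences    term  score    major  grade_rank
0         6  Spring     69     Math       177.0
1         5  Spring     44     Econ        51.0
2         3    Fall     67     Econ        51.0
3        10  Spring     43  Physics         NaN
4        12  Summer     42       CS       291.0
5        11  Spring     93     Math       177.0
6         8    Fall     91  Physics         NaN
7         5  Summer     77       CS       291.0
8        12    Fall     91  Physics         NaN
9         8    Fall     89  Physics         NaN
filter rows where score >= 89:
   absences    term  score    major  grade_rank
5        11  Spring     93     Math       177.0
6         8    Fall     91  Physics         NaN
8        12    Fall     91  Physics         NaN
9         8    Fall     89  Physics         NaN
take first 3 rows:
   absences    term  score    major  grade_rank
5        11  Spring     93     Math       177.0
6         8    Fall     91  Physics         NaN
8        12    Fall     91  Physics         NaN

177.0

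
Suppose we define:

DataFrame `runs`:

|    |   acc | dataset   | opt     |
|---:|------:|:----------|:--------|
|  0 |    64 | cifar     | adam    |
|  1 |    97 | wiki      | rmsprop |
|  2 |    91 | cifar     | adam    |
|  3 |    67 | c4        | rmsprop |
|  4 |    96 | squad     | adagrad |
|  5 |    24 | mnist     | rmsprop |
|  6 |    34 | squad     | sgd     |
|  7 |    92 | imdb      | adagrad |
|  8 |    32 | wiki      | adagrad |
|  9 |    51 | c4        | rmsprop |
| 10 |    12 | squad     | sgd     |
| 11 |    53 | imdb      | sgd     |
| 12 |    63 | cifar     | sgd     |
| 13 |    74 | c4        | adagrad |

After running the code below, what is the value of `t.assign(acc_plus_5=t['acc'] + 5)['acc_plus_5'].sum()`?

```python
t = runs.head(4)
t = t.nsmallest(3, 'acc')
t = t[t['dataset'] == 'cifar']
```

165

take first 4 rows:
   acc dataset      opt
0   64   cifar     adam
1   97    wiki  rmsprop
2   91   cifar     adam
3   67      c4  rmsprop
take 3 rows with smallest acc:
   acc dataset      opt
0   64   cifar     adam
3   67      c4  rmsprop
2   91   cifar     adam
filter rows where dataset == 'cifar':
   acc dataset   opt
0   64   cifar  adam
2   91   cifar  adam
add column acc_plus_5 = t['acc'] + 5:
   acc dataset   opt  acc_plus_5
0   64   cifar  adam          69
2   91   cifar  adam          96
Finally, sum of column 'acc_plus_5' = 165.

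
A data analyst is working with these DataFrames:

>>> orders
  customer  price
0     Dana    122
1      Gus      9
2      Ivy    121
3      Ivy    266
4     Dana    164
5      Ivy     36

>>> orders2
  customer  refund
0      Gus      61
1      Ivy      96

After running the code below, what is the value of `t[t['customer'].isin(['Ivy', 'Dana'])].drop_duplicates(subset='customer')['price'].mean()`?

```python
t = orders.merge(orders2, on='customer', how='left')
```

merge on 'customer' (how='left') → 6 rows:
  customer  price  refund
0     Dana    122     NaN
1      Gus      9    61.0
2      Ivy    121    96.0
3      Ivy    266    96.0
4     Dana    164     NaN
5      Ivy     36    96.0
filter rows where customer in ['Ivy', 'Dana']:
  customer  price  refund
0     Dana    122     NaN
2      Ivy    121    96.0
3      Ivy    266    96.0
4     Dana    164     NaN
5      Ivy     36    96.0
drop duplicate customer (keep=first):
  customer  price  refund
0     Dana    122     NaN
2      Ivy    121    96.0
Then the mean of column 'price': 121.5

121.5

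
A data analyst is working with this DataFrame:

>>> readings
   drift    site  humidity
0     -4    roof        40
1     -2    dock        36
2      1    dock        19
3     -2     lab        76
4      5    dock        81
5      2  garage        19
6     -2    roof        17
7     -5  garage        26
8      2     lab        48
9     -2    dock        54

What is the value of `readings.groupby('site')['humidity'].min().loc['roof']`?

group by site, min of humidity:
site
dock      19
garage    19
lab       48
roof      17
Name: humidity, dtype: int64
value at index 'roof' → 17

17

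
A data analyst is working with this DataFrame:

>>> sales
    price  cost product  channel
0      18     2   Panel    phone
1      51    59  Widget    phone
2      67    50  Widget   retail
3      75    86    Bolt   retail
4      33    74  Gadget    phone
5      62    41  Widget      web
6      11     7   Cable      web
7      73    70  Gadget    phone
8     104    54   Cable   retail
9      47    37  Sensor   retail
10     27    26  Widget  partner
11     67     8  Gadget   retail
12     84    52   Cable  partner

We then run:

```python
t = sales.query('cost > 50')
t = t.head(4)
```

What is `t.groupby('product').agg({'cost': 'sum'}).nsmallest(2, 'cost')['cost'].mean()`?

filter rows where cost > 50:
    price  cost product  channel
1      51    59  Widget    phone
3      75    86    Bolt   retail
4      33    74  Gadget    phone
7      73    70  Gadget    phone
8     104    54   Cable   retail
12     84    52   Cable  partner
take first 4 rows:
   price  cost product channel
1     51    59  Widget   phone
3     75    86    Bolt  retail
4     33    74  Gadget   phone
7     73    70  Gadget   phone
group by product, sum of cost:
         cost
product      
Bolt       86
Gadget    144
Widget     59
take 2 rows with smallest cost:
         cost
product      
Widget     59
Bolt       86
Then the mean of column 'cost': 72.5

72.5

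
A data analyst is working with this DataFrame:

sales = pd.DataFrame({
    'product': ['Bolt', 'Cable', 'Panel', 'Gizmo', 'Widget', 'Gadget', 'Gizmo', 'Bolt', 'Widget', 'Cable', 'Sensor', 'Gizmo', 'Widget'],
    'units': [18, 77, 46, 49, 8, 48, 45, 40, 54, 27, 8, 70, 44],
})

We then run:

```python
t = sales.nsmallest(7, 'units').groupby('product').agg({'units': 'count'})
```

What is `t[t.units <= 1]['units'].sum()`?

3

take 7 rows with smallest units:
   product  units
4   Widget      8
10  Sensor      8
0     Bolt     18
9    Cable     27
7     Bolt     40
12  Widget     44
6    Gizmo     45
group by product, count of units:
         units
product       
Bolt         2
Cable        1
Gizmo        1
Sensor       1
Widget       2
filter rows where units <= 1:
         units
product       
Cable        1
Gizmo        1
Sensor       1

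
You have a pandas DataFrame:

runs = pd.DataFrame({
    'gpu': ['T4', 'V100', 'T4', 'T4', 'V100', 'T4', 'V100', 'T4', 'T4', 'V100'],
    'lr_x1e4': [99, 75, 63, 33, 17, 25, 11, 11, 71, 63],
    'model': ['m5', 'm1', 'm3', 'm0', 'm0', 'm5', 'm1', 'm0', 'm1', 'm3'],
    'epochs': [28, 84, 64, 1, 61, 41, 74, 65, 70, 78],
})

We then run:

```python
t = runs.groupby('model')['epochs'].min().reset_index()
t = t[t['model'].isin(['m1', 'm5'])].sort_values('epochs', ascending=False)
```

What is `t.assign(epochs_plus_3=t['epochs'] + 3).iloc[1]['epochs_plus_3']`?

group by model, min of epochs:
model
m0     1
m1    70
m3    64
m5    28
Name: epochs, dtype: int64
reset_index():
  model  epochs
0    m0       1
1    m1      70
2    m3      64
3    m5      28
filter rows where model in ['m1', 'm5']:
  model  epochs
1    m1      70
3    m5      28
sort by epochs descending:
  model  epochs
1    m1      70
3    m5      28
add column epochs_plus_3 = t['epochs'] + 3:
  model  epochs  epochs_plus_3
1    m1      70             73
3    m5      28             31

31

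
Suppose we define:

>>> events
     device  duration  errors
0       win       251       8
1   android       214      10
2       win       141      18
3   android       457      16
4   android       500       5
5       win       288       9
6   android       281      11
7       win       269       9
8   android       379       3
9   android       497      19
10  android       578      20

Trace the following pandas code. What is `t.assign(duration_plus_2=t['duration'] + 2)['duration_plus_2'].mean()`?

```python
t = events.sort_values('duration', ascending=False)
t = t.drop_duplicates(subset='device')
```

435.0

sort by duration descending:
     device  duration  errors
10  android       578      20
4   android       500       5
9   android       497      19
3   android       457      16
8   android       379       3
5       win       288       9
6   android       281      11
7       win       269       9
0       win       251       8
1   android       214      10
2       win       141      18
drop duplicate device (keep=first):
     device  duration  errors
10  android       578      20
5       win       288       9
add column duration_plus_2 = t['duration'] + 2:
     device  duration  errors  duration_plus_2
10  android       578      20              580
5       win       288       9              290
Reading off the mean of column 'duration_plus_2', we get 435.0.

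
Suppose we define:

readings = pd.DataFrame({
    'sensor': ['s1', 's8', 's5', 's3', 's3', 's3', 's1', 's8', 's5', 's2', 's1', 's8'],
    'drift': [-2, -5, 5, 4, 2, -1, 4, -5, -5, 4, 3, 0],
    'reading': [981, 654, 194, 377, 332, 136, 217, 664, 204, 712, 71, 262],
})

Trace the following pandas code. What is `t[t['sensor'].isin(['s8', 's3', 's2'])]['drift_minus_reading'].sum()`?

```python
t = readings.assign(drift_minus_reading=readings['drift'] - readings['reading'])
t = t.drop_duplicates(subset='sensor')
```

add column drift_minus_reading = readings['drift'] - readings['reading']:
   sensor  drift  reading  drift_minus_reading
0      s1     -2      981                 -983
1      s8     -5      654                 -659
2      s5      5      194                 -189
3      s3      4      377                 -373
4      s3      2      332                 -330
5      s3     -1      136                 -137
6      s1      4      217                 -213
7      s8     -5      664                 -669
8      s5     -5      204                 -209
9      s2      4      712                 -708
10     s1      3       71                  -68
11     s8      0      262                 -262
drop duplicate sensor (keep=first):
  sensor  drift  reading  drift_minus_reading
0     s1     -2      981                 -983
1     s8     -5      654                 -659
2     s5      5      194                 -189
3     s3      4      377                 -373
9     s2      4      712                 -708
filter rows where sensor in ['s8', 's3', 's2']:
  sensor  drift  reading  drift_minus_reading
1     s8     -5      654                 -659
3     s3      4      377                 -373
9     s2      4      712                 -708
sum of column 'drift_minus_reading' → -1740

-1740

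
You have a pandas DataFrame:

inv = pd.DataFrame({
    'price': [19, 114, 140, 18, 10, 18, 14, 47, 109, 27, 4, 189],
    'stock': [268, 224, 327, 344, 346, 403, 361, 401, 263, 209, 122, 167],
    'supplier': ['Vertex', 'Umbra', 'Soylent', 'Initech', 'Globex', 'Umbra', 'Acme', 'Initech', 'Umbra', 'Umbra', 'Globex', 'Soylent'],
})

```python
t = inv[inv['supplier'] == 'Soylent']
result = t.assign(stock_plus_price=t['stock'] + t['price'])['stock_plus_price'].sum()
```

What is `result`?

filter rows where supplier == 'Soylent':
    price  stock supplier
2     140    327  Soylent
11    189    167  Soylent
add column stock_plus_price = t['stock'] + t['price']:
    price  stock supplier  stock_plus_price
2     140    327  Soylent               467
11    189    167  Soylent               356
Taking the sum of column 'stock_plus_price' gives 823.

823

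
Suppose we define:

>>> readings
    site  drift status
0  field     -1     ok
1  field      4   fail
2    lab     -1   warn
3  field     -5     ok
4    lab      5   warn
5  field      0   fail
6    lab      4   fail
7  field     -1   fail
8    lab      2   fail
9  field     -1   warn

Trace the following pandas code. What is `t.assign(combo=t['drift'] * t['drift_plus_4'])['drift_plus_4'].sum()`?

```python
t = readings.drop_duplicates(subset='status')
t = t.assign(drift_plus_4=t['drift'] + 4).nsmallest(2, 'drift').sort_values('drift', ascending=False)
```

6

drop duplicate status (keep=first):
    site  drift status
0  field     -1     ok
1  field      4   fail
2    lab     -1   warn
add column drift_plus_4 = t['drift'] + 4:
    site  drift status  drift_plus_4
0  field     -1     ok             3
1  field      4   fail             8
2    lab     -1   warn             3
take 2 rows with smallest drift:
    site  drift status  drift_plus_4
0  field     -1     ok             3
2    lab     -1   warn             3
sort by drift descending:
    site  drift status  drift_plus_4
0  field     -1     ok             3
2    lab     -1   warn             3
add column combo = t['drift'] * t['drift_plus_4']:
    site  drift status  drift_plus_4  combo
0  field     -1     ok             3     -3
2    lab     -1   warn             3     -3
The sum of column 'drift_plus_4' is 6.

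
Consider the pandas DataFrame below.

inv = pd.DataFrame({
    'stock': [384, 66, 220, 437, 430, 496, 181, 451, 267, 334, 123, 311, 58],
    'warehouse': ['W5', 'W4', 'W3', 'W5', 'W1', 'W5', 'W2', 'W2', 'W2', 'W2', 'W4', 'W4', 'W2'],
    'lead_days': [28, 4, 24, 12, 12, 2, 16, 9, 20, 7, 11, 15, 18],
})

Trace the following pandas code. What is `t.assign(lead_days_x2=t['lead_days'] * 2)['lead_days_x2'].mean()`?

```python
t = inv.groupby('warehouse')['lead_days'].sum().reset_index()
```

71.2

group by warehouse, sum of lead_days:
warehouse
W1    12
W2    70
W3    24
W4    30
W5    42
Name: lead_days, dtype: int64
reset_index():
  warehouse  lead_days
0        W1         12
1        W2         70
2        W3         24
3        W4         30
4        W5         42
add column lead_days_x2 = t['lead_days'] * 2:
  warehouse  lead_days  lead_days_x2
0        W1         12            24
1        W2         70           140
2        W3         24            48
3        W4         30            60
4        W5         42            84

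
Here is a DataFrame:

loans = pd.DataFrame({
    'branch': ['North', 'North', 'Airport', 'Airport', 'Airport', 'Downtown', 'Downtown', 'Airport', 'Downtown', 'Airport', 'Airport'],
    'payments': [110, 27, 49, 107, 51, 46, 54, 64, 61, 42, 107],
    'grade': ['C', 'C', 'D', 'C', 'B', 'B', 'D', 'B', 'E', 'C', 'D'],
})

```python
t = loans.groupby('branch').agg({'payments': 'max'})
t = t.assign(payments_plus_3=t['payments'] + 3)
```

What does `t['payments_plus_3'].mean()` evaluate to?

95.6666666667

group by branch, max of payments:
          payments
branch            
Airport        107
Downtown        61
North          110
add column payments_plus_3 = t['payments'] + 3:
          payments  payments_plus_3
branch                             
Airport        107              110
Downtown        61               64
North          110              113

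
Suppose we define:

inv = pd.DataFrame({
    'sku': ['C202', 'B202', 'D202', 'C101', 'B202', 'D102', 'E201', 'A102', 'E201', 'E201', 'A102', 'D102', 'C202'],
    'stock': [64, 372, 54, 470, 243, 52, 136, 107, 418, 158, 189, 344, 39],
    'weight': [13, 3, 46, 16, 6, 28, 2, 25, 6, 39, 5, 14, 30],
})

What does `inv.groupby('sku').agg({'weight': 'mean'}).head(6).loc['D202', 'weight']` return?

group by sku, mean of weight:
         weight
sku            
A102  15.000000
B202   4.500000
C101  16.000000
C202  21.500000
D102  21.000000
D202  46.000000
E201  15.666667
take first 6 rows:
      weight
sku         
A102    15.0
B202     4.5
C101    16.0
C202    21.5
D102    21.0
D202    46.0
Then the value at row 'D202', column 'weight': 46.0

46.0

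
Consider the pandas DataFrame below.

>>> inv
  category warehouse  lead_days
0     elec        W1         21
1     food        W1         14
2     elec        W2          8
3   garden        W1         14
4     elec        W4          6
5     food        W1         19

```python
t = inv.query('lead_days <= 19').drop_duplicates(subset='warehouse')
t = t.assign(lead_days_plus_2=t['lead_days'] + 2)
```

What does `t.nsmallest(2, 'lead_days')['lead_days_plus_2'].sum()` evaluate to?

18

filter rows where lead_days <= 19:
  category warehouse  lead_days
1     food        W1         14
2     elec        W2          8
3   garden        W1         14
4     elec        W4          6
5     food        W1         19
drop duplicate warehouse (keep=first):
  category warehouse  lead_days
1     food        W1         14
2     elec        W2          8
4     elec        W4          6
add column lead_days_plus_2 = t['lead_days'] + 2:
  category warehouse  lead_days  lead_days_plus_2
1     food        W1         14                16
2     elec        W2          8                10
4     elec        W4          6                 8
take 2 rows with smallest lead_days:
  category warehouse  lead_days  lead_days_plus_2
4     elec        W4          6                 8
2     elec        W2          8                10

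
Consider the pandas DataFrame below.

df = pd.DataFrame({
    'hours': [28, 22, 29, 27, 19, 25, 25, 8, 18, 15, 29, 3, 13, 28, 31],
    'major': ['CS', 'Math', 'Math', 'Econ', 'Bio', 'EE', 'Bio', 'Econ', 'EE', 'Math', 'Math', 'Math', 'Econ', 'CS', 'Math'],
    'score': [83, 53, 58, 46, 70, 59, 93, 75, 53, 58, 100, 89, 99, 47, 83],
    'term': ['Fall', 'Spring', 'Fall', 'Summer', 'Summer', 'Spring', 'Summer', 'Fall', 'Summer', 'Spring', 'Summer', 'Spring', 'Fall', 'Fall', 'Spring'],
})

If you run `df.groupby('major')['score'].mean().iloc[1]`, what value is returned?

65.0

group by major, mean of score:
major
Bio     81.500000
CS      65.000000
EE      56.000000
Econ    73.333333
Math    73.500000
Name: score, dtype: float64
Reading off the value at position 1, we get 65.0.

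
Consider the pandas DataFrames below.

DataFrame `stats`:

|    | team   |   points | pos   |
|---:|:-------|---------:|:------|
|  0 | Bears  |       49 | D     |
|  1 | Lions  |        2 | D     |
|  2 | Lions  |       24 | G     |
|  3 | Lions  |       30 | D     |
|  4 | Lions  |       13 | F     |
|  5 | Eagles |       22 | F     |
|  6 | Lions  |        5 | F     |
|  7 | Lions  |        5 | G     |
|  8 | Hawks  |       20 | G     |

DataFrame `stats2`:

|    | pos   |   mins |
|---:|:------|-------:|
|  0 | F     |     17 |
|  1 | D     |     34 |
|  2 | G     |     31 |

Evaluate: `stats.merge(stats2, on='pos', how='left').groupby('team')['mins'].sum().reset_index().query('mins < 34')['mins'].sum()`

merge on 'pos' (how='left') → 9 rows:
     team  points pos  mins
0   Bears      49   D    34
1   Lions       2   D    34
2   Lions      24   G    31
3   Lions      30   D    34
4   Lions      13   F    17
5  Eagles      22   F    17
6   Lions       5   F    17
7   Lions       5   G    31
8   Hawks      20   G    31
group by team, sum of mins:
team
Bears      34
Eagles     17
Hawks      31
Lions     164
Name: mins, dtype: int64
reset_index():
     team  mins
0   Bears    34
1  Eagles    17
2   Hawks    31
3   Lions   164
filter rows where mins < 34:
     team  mins
1  Eagles    17
2   Hawks    31
The sum of column 'mins' is 48.

48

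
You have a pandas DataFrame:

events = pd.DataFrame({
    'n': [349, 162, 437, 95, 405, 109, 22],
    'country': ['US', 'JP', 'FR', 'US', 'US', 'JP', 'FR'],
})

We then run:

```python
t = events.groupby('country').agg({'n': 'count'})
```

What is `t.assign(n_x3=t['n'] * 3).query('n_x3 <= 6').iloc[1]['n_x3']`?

6

group by country, count of n:
         n
country   
FR       2
JP       2
US       3
add column n_x3 = t['n'] * 3:
         n  n_x3
country         
FR       2     6
JP       2     6
US       3     9
filter rows where n_x3 <= 6:
         n  n_x3
country         
FR       2     6
JP       2     6
Hence 6.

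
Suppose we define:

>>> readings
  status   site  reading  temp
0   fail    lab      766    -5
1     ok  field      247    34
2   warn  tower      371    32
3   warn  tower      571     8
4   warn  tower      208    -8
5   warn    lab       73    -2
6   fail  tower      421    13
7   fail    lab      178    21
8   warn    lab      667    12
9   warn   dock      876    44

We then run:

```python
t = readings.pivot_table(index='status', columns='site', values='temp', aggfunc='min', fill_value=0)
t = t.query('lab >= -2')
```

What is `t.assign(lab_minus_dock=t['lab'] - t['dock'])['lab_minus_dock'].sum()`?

pivot: rows=status, cols=site, min(temp):
site    dock  field  lab  tower
status                         
fail       0      0   -5     13
ok         0     34    0      0
warn      44      0   -2     -8
filter rows where lab >= -2:
site    dock  field  lab  tower
status                         
ok         0     34    0      0
warn      44      0   -2     -8
add column lab_minus_dock = t['lab'] - t['dock']:
site    dock  field  lab  tower  lab_minus_dock
status                                         
ok         0     34    0      0               0
warn      44      0   -2     -8             -46

-46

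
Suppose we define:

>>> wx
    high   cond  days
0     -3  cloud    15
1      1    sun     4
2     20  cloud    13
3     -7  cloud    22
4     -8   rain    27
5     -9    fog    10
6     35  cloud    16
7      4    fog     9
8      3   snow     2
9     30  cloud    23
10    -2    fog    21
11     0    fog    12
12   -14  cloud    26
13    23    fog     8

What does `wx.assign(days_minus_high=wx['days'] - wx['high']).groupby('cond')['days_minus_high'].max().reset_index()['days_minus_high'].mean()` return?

20.0

add column days_minus_high = wx['days'] - wx['high']:
    high   cond  days  days_minus_high
0     -3  cloud    15               18
1      1    sun     4                3
2     20  cloud    13               -7
3     -7  cloud    22               29
4     -8   rain    27               35
5     -9    fog    10               19
6     35  cloud    16              -19
7      4    fog     9                5
8      3   snow     2               -1
9     30  cloud    23               -7
10    -2    fog    21               23
11     0    fog    12               12
12   -14  cloud    26               40
13    23    fog     8              -15
group by cond, max of days_minus_high:
cond
cloud    40
fog      23
rain     35
snow     -1
sun       3
Name: days_minus_high, dtype: int64
reset_index():
    cond  days_minus_high
0  cloud               40
1    fog               23
2   rain               35
3   snow               -1
4    sun                3
mean of column 'days_minus_high' → 20.0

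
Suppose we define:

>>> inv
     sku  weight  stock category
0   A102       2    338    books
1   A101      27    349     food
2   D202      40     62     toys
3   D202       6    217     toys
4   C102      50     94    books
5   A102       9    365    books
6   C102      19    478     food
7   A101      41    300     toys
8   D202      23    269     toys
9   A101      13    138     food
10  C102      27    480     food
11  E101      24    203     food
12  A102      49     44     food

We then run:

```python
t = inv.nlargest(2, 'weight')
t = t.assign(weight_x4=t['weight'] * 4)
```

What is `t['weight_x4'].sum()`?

take 2 rows with largest weight:
     sku  weight  stock category
4   C102      50     94    books
12  A102      49     44     food
add column weight_x4 = t['weight'] * 4:
     sku  weight  stock category  weight_x4
4   C102      50     94    books        200
12  A102      49     44     food        196

396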